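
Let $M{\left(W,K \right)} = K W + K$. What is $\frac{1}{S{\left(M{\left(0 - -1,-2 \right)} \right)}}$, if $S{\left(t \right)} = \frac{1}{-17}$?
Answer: $-17$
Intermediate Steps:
$M{\left(W,K \right)} = K + K W$
$S{\left(t \right)} = - \frac{1}{17}$
$\frac{1}{S{\left(M{\left(0 - -1,-2 \right)} \right)}} = \frac{1}{- \frac{1}{17}} = -17$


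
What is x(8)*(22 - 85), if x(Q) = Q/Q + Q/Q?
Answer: -126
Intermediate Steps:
x(Q) = 2 (x(Q) = 1 + 1 = 2)
x(8)*(22 - 85) = 2*(22 - 85) = 2*(-63) = -126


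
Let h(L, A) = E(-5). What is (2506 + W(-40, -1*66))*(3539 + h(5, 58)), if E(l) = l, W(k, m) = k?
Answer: 8714844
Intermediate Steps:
h(L, A) = -5
(2506 + W(-40, -1*66))*(3539 + h(5, 58)) = (2506 - 40)*(3539 - 5) = 2466*3534 = 8714844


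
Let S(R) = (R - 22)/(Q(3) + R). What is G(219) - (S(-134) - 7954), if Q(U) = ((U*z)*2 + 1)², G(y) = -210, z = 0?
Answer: 1029796/133 ≈ 7742.8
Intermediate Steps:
Q(U) = 1 (Q(U) = ((U*0)*2 + 1)² = (0*2 + 1)² = (0 + 1)² = 1² = 1)
S(R) = (-22 + R)/(1 + R) (S(R) = (R - 22)/(1 + R) = (-22 + R)/(1 + R))
G(219) - (S(-134) - 7954) = -210 - ((-22 - 134)/(1 - 134) - 7954) = -210 - (-156/(-133) - 7954) = -210 - (-1/133*(-156) - 7954) = -210 - (156/133 - 7954) = -210 - 1*(-1057726/133) = -210 + 1057726/133 = 1029796/133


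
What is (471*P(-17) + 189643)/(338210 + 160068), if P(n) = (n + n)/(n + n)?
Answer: 95057/249139 ≈ 0.38154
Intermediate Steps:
P(n) = 1 (P(n) = (2*n)/((2*n)) = (2*n)*(1/(2*n)) = 1)
(471*P(-17) + 189643)/(338210 + 160068) = (471*1 + 189643)/(338210 + 160068) = (471 + 189643)/498278 = 190114*(1/498278) = 95057/249139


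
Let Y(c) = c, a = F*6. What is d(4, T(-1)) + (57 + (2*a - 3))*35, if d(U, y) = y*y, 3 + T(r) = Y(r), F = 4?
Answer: 3586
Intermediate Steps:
a = 24 (a = 4*6 = 24)
T(r) = -3 + r
d(U, y) = y**2
d(4, T(-1)) + (57 + (2*a - 3))*35 = (-3 - 1)**2 + (57 + (2*24 - 3))*35 = (-4)**2 + (57 + (48 - 3))*35 = 16 + (57 + 45)*35 = 16 + 102*35 = 16 + 3570 = 3586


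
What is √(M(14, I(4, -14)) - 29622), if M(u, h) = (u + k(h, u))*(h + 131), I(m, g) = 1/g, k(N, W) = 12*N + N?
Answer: I*√5470473/14 ≈ 167.06*I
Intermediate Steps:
k(N, W) = 13*N
M(u, h) = (131 + h)*(u + 13*h) (M(u, h) = (u + 13*h)*(h + 131) = (u + 13*h)*(131 + h) = (131 + h)*(u + 13*h))
√(M(14, I(4, -14)) - 29622) = √((13*(1/(-14))² + 131*14 + 1703/(-14) + 14/(-14)) - 29622) = √((13*(-1/14)² + 1834 + 1703*(-1/14) - 1/14*14) - 29622) = √((13*(1/196) + 1834 - 1703/14 - 1) - 29622) = √((13/196 + 1834 - 1703/14 - 1) - 29622) = √(335439/196 - 29622) = √(-5470473/196) = I*√5470473/14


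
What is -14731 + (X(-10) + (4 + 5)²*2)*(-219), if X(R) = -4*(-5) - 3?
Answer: -53932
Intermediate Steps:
X(R) = 17 (X(R) = 20 - 3 = 17)
-14731 + (X(-10) + (4 + 5)²*2)*(-219) = -14731 + (17 + (4 + 5)²*2)*(-219) = -14731 + (17 + 9²*2)*(-219) = -14731 + (17 + 81*2)*(-219) = -14731 + (17 + 162)*(-219) = -14731 + 179*(-219) = -14731 - 39201 = -53932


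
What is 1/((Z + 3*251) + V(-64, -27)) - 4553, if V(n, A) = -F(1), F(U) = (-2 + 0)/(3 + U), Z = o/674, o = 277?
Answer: -1156771267/254068 ≈ -4553.0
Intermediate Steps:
Z = 277/674 ≈ 0.41098
F(U) = -2/(3 + U)
V(n, A) = ½ (V(n, A) = -(-2)/(3 + 1) = -(-2)/4 = -1*(-½) = ½)
1/((Z + 3*251) + V(-64, -27)) - 4553 = 1/((277/674 + 3*251) + ½) - 4553 = 1/((277/674 + 753) + ½) - 4553 = 1/(507799/674 + ½) - 4553 = 1/(254068/337) - 4553 = 337/254068 - 4553 = -1156771267/254068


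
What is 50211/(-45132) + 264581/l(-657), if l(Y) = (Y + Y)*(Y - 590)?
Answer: -11722094341/12325233276 ≈ -0.95107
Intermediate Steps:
l(Y) = 2*Y*(-590 + Y) (l(Y) = (2*Y)*(-590 + Y) = 2*Y*(-590 + Y))
50211/(-45132) + 264581/l(-657) = 50211/(-45132) + 264581/((2*(-657)*(-590 - 657))) = 50211*(-1/45132) + 264581/((2*(-657)*(-1247))) = -16737/15044 + 264581/1638558 = -11722094341/12325233276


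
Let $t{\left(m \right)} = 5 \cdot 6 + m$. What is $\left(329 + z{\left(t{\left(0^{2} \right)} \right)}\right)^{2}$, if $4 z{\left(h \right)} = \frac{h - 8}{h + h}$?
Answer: $\frac{1559539081}{14400} \approx 1.083 \cdot 10^{5}$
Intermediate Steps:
$t{\left(m \right)} = 30 + m$
$z{\left(h \right)} = \frac{-8 + h}{8 h}$ ($z{\left(h \right)} = \frac{\left(h - 8\right) \frac{1}{h + h}}{4} = \frac{\left(-8 + h\right) \frac{1}{2 h}}{4} = \frac{\frac{1}{2} \frac{1}{h} \left(-8 + h\right)}{4} = \frac{-8 + h}{8 h}$)
$\left(329 + z{\left(t{\left(0^{2} \right)} \right)}\right)^{2} = \left(329 + \frac{-8 + \left(30 + 0^{2}\right)}{8 \left(30 + 0^{2}\right)}\right)^{2} = \left(329 + \frac{-8 + \left(30 + 0\right)}{8 \left(30 + 0\right)}\right)^{2} = \left(329 + \frac{-8 + 30}{8 \cdot 30}\right)^{2} = \left(329 + \frac{1}{8} \cdot \frac{1}{30} \cdot 22\right)^{2} = \left(329 + \frac{11}{120}\right)^{2} = \left(\frac{39491}{120}\right)^{2} = \frac{1559539081}{14400}$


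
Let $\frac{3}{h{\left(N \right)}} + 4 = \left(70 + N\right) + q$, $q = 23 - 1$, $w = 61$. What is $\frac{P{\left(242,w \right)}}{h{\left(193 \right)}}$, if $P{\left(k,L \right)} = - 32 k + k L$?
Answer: $\frac{1972058}{3} \approx 6.5735 \cdot 10^{5}$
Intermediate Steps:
$P{\left(k,L \right)} = - 32 k + L k$
$q = 22$ ($q = 23 - 1 = 22$)
$h{\left(N \right)} = \frac{3}{88 + N}$ ($h{\left(N \right)} = \frac{3}{-4 + \left(\left(70 + N\right) + 22\right)} = \frac{3}{-4 + \left(92 + N\right)} = \frac{3}{88 + N}$)
$\frac{P{\left(242,w \right)}}{h{\left(193 \right)}} = \frac{242 \left(-32 + 61\right)}{3 \frac{1}{88 + 193}} = \frac{242 \cdot 29}{3 \cdot \frac{1}{281}} = \frac{7018}{3 \cdot \frac{1}{281}} = \frac{7018}{\frac{3}{281}} = 7018 \cdot \frac{281}{3} = \frac{1972058}{3}$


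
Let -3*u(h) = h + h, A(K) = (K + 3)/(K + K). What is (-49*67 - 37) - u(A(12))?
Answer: -39835/12 ≈ -3319.6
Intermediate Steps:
A(K) = (3 + K)/(2*K) (A(K) = (3 + K)/((2*K)) = (3 + K)*(1/(2*K)) = (3 + K)/(2*K))
u(h) = -2*h/3 (u(h) = -(h + h)/3 = -2*h/3)
(-49*67 - 37) - u(A(12)) = (-49*67 - 37) - (-2)*(½)*(3 + 12)/12/3 = (-3283 - 37) - (-2)*(½)*(1/12)*15/3 = -3320 - (-2)*5/(3*8) = -3320 - 1*(-5/12) = -3320 + 5/12 = -39835/12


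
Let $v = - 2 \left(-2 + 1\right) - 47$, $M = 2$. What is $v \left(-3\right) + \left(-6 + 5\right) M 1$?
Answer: $133$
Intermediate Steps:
$v = -45$ ($v = \left(-2\right) \left(-1\right) - 47 = 2 - 47 = -45$)
$v \left(-3\right) + \left(-6 + 5\right) M 1 = \left(-45\right) \left(-3\right) + \left(-6 + 5\right) 2 \cdot 1 = 135 - 2 = 133$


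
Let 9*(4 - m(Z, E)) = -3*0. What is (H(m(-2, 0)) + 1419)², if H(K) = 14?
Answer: 2053489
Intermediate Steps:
m(Z, E) = 4 (m(Z, E) = 4 - (-1)*0/3 = 4 - ⅑*0 = 4 + 0 = 4)
(H(m(-2, 0)) + 1419)² = (14 + 1419)² = 1433² = 2053489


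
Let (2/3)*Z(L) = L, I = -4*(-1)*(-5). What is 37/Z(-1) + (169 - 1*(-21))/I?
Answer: -205/6 ≈ -34.167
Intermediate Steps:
I = -20 (I = 4*(-5) = -20)
Z(L) = 3*L/2
37/Z(-1) + (169 - 1*(-21))/I = 37/(((3/2)*(-1))) + (169 - 1*(-21))/(-20) = 37/(-3/2) + (169 + 21)*(-1/20) = 37*(-⅔) + 190*(-1/20) = -74/3 - 19/2 = -205/6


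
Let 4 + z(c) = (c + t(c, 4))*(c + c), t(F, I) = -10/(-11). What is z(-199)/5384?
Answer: 433599/29612 ≈ 14.643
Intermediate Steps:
t(F, I) = 10/11 (t(F, I) = -10*(-1/11) = 10/11)
z(c) = -4 + 2*c*(10/11 + c) (z(c) = -4 + (c + 10/11)*(c + c) = -4 + (10/11 + c)*(2*c) = -4 + 2*c*(10/11 + c))
z(-199)/5384 = (-4 + 2*(-199)² + (20/11)*(-199))/5384 = (-4 + 2*39601 - 3980/11)*(1/5384) = (-4 + 79202 - 3980/11)*(1/5384) = (867198/11)*(1/5384) = 433599/29612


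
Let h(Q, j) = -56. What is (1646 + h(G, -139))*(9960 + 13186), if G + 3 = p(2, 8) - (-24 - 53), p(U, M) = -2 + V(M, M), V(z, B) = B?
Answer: 36802140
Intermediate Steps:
p(U, M) = -2 + M
G = 80 (G = -3 + ((-2 + 8) - (-24 - 53)) = -3 + (6 - 1*(-77)) = -3 + (6 + 77) = -3 + 83 = 80)
(1646 + h(G, -139))*(9960 + 13186) = (1646 - 56)*(9960 + 13186) = 1590*23146 = 36802140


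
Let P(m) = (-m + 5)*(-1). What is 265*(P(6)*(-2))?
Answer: -530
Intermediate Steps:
P(m) = -5 + m (P(m) = (5 - m)*(-1) = -5 + m)
265*(P(6)*(-2)) = 265*((-5 + 6)*(-2)) = 265*(1*(-2)) = 265*(-2) = -530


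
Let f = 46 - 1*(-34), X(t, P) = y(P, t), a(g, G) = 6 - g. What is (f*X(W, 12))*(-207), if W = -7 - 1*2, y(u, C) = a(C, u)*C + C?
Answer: 2384640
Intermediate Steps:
y(u, C) = C + C*(6 - C) (y(u, C) = (6 - C)*C + C = C*(6 - C) + C = C + C*(6 - C))
W = -9 (W = -7 - 2 = -9)
X(t, P) = t*(7 - t)
f = 80 (f = 46 + 34 = 80)
(f*X(W, 12))*(-207) = (80*(-9*(7 - 1*(-9))))*(-207) = (80*(-9*(7 + 9)))*(-207) = (80*(-9*16))*(-207) = (80*(-144))*(-207) = -11520*(-207) = 2384640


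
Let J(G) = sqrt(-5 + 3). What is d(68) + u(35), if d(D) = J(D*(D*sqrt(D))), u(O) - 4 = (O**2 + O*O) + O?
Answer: 2489 + I*sqrt(2) ≈ 2489.0 + 1.4142*I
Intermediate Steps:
J(G) = I*sqrt(2) (J(G) = sqrt(-2) = I*sqrt(2))
u(O) = 4 + O + 2*O**2 (u(O) = 4 + ((O**2 + O*O) + O) = 4 + ((O**2 + O**2) + O) = 4 + (2*O**2 + O) = 4 + (O + 2*O**2) = 4 + O + 2*O**2)
d(D) = I*sqrt(2)
d(68) + u(35) = I*sqrt(2) + (4 + 35 + 2*35**2) = I*sqrt(2) + (4 + 35 + 2*1225) = I*sqrt(2) + (4 + 35 + 2450) = I*sqrt(2) + 2489 = 2489 + I*sqrt(2)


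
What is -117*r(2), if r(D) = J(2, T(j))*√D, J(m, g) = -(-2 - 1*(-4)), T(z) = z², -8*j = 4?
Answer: 234*√2 ≈ 330.93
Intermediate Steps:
j = -½ (j = -⅛*4 = -½ ≈ -0.50000)
J(m, g) = -2 (J(m, g) = -(-2 + 4) = -1*2 = -2)
r(D) = -2*√D
-117*r(2) = -(-234)*√2 = 234*√2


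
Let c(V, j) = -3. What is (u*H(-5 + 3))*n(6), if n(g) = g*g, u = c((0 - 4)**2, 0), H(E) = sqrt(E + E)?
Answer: -216*I ≈ -216.0*I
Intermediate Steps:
H(E) = sqrt(2)*sqrt(E) (H(E) = sqrt(2*E) = sqrt(2)*sqrt(E))
u = -3
n(g) = g**2
(u*H(-5 + 3))*n(6) = -3*sqrt(2)*sqrt(-5 + 3)*6**2 = -3*sqrt(2)*sqrt(-2)*36 = -3*sqrt(2)*I*sqrt(2)*36 = -6*I*36 = -216*I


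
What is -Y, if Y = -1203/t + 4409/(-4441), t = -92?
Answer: -4936895/408572 ≈ -12.083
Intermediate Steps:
Y = 4936895/408572 (Y = -1203/(-92) + 4409/(-4441) = -1203*(-1/92) + 4409*(-1/4441) = 1203/92 - 4409/4441 = 4936895/408572 ≈ 12.083)
-Y = -1*4936895/408572 = -4936895/408572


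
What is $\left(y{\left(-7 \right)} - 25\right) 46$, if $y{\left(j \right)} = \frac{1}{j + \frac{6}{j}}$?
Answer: $- \frac{63572}{55} \approx -1155.9$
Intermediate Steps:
$\left(y{\left(-7 \right)} - 25\right) 46 = \left(- \frac{7}{6 + \left(-7\right)^{2}} - 25\right) 46 = \left(- \frac{7}{6 + 49} - 25\right) 46 = \left(- \frac{7}{55} - 25\right) 46 = \left(- \frac{1382}{55}\right) 46 = - \frac{63572}{55}$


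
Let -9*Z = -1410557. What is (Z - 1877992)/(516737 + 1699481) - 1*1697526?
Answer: -33858804581383/19945962 ≈ -1.6975e+6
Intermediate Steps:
Z = 1410557/9 (Z = -⅑*(-1410557) = 1410557/9 ≈ 1.5673e+5)
(Z - 1877992)/(516737 + 1699481) - 1*1697526 = (1410557/9 - 1877992)/(516737 + 1699481) - 1*1697526 = -15491371/9/2216218 - 1697526 = -15491371/9*1/2216218 - 1697526 = -15491371/19945962 - 1697526 = -33858804581383/19945962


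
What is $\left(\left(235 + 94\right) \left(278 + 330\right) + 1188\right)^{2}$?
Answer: $40489488400$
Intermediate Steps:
$\left(\left(235 + 94\right) \left(278 + 330\right) + 1188\right)^{2} = \left(329 \cdot 608 + 1188\right)^{2} = \left(200032 + 1188\right)^{2} = 201220^{2} = 40489488400$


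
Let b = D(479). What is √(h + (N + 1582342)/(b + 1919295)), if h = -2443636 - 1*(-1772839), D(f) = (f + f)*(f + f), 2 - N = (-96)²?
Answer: 3*I*√599908448755510645/2837059 ≈ 819.02*I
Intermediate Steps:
N = -9214 (N = 2 - 1*(-96)² = 2 - 1*9216 = 2 - 9216 = -9214)
D(f) = 4*f² (D(f) = (2*f)*(2*f) = 4*f²)
h = -670797 (h = -2443636 + 1772839 = -670797)
b = 917764 (b = 4*479² = 4*229441 = 917764)
√(h + (N + 1582342)/(b + 1919295)) = √(-670797 + (-9214 + 1582342)/(917764 + 1919295)) = √(-670797 + 1573128/2837059) = √(-1903089092895/2837059) = 3*I*√599908448755510645/2837059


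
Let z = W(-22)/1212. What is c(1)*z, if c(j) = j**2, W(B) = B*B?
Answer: 121/303 ≈ 0.39934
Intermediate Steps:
W(B) = B**2
z = 121/303 (z = (-22)**2/1212 = 484*(1/1212) = 121/303 ≈ 0.39934)
c(1)*z = 1**2*(121/303) = 1*(121/303) = 121/303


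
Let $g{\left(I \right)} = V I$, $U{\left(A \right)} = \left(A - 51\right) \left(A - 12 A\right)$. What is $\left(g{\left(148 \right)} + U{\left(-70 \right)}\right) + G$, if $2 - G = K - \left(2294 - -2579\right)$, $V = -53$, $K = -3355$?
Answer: $-92784$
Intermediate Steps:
$U{\left(A \right)} = - 11 A \left(-51 + A\right)$ ($U{\left(A \right)} = \left(-51 + A\right) \left(- 11 A\right) = - 11 A \left(-51 + A\right)$)
$g{\left(I \right)} = - 53 I$
$G = 8230$ ($G = 2 - \left(-3355 - \left(2294 - -2579\right)\right) = 2 - \left(-3355 - \left(2294 + 2579\right)\right) = 2 - \left(-3355 - 4873\right) = 2 - -8228 = 2 + 8228 = 8230$)
$\left(g{\left(148 \right)} + U{\left(-70 \right)}\right) + G = \left(\left(-53\right) 148 + 11 \left(-70\right) \left(51 - -70\right)\right) + 8230 = \left(-7844 + 11 \left(-70\right) \left(51 + 70\right)\right) + 8230 = \left(-7844 + 11 \left(-70\right) 121\right) + 8230 = \left(-7844 - 93170\right) + 8230 = -101014 + 8230 = -92784$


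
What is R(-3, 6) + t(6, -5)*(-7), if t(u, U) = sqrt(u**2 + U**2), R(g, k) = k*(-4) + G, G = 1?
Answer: -23 - 7*sqrt(61) ≈ -77.672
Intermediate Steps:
R(g, k) = 1 - 4*k (R(g, k) = k*(-4) + 1 = -4*k + 1 = 1 - 4*k)
t(u, U) = sqrt(U**2 + u**2)
R(-3, 6) + t(6, -5)*(-7) = (1 - 4*6) + sqrt((-5)**2 + 6**2)*(-7) = (1 - 24) + sqrt(25 + 36)*(-7) = -23 + sqrt(61)*(-7) = -23 - 7*sqrt(61)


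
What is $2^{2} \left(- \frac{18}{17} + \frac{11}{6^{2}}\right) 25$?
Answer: $- \frac{11525}{153} \approx -75.327$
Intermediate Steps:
$2^{2} \left(- \frac{18}{17} + \frac{11}{6^{2}}\right) 25 = 4 \left(\left(-18\right) \frac{1}{17} + \frac{11}{36}\right) 25 = 4 \left(- \frac{18}{17} + 11 \cdot \frac{1}{36}\right) 25 = 4 \left(- \frac{18}{17} + \frac{11}{36}\right) 25 = 4 \left(- \frac{461}{612}\right) 25 = \left(- \frac{461}{153}\right) 25 = - \frac{11525}{153}$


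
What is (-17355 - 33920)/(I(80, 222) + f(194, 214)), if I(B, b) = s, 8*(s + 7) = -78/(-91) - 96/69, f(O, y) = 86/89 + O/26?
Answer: -38205412700/1014137 ≈ -37673.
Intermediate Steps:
f(O, y) = 86/89 + O/26 (f(O, y) = 86*(1/89) + O*(1/26) = 86/89 + O/26)
s = -4551/644 (s = -7 + (-78/(-91) - 96/69)/8 = -7 + (-78*(-1/91) - 96*1/69)/8 = -7 + (6/7 - 32/23)/8 = -7 + (⅛)*(-86/161) = -7 - 43/644 = -4551/644 ≈ -7.0668)
I(B, b) = -4551/644
(-17355 - 33920)/(I(80, 222) + f(194, 214)) = (-17355 - 33920)/(-4551/644 + (86/89 + (1/26)*194)) = -51275/(-4551/644 + (86/89 + 97/13)) = -51275/(-4551/644 + 9751/1157) = -51275/1014137/745108 = -51275*745108/1014137 = -38205412700/1014137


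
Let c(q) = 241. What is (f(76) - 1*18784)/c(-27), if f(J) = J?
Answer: -18708/241 ≈ -77.627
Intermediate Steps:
(f(76) - 1*18784)/c(-27) = (76 - 1*18784)/241 = (76 - 18784)*(1/241) = -18708*1/241 = -18708/241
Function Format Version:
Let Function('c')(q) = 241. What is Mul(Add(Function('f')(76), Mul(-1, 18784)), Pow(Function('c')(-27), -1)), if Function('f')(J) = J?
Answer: Rational(-18708, 241) ≈ -77.627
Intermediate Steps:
Mul(Add(Function('f')(76), Mul(-1, 18784)), Pow(Function('c')(-27), -1)) = Mul(Add(76, Mul(-1, 18784)), Pow(241, -1)) = Mul(Add(76, -18784), Rational(1, 241)) = Mul(-18708, Rational(1, 241)) = Rational(-18708, 241)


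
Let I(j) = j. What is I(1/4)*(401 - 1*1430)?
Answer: -1029/4 ≈ -257.25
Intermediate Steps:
I(1/4)*(401 - 1*1430) = (1/4)*(401 - 1*1430) = (1*(1/4))*(401 - 1430) = (1/4)*(-1029) = -1029/4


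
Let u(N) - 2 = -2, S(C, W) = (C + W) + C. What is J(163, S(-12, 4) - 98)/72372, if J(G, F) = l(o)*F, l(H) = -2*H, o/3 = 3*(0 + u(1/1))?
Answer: 0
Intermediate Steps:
S(C, W) = W + 2*C
u(N) = 0 (u(N) = 2 - 2 = 0)
o = 0 (o = 3*(3*(0 + 0)) = 3*(3*0) = 3*0 = 0)
J(G, F) = 0 (J(G, F) = (-2*0)*F = 0*F = 0)
J(163, S(-12, 4) - 98)/72372 = 0/72372 = 0*(1/72372) = 0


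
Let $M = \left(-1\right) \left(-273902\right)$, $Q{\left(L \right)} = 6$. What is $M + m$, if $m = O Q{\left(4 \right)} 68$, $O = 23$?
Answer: $283286$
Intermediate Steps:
$M = 273902$
$m = 9384$ ($m = 23 \cdot 6 \cdot 68 = 138 \cdot 68 = 9384$)
$M + m = 273902 + 9384 = 283286$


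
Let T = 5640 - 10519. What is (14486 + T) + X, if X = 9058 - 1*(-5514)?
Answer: 24179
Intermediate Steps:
X = 14572 (X = 9058 + 5514 = 14572)
T = -4879
(14486 + T) + X = (14486 - 4879) + 14572 = 9607 + 14572 = 24179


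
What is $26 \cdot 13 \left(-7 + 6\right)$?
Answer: $-338$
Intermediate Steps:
$26 \cdot 13 \left(-7 + 6\right) = 338 \left(-1\right) = -338$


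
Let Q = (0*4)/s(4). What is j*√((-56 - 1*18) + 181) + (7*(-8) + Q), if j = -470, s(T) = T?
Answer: -56 - 470*√107 ≈ -4917.7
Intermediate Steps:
Q = 0 (Q = (0*4)/4 = 0*(¼) = 0)
j*√((-56 - 1*18) + 181) + (7*(-8) + Q) = -470*√((-56 - 1*18) + 181) + (7*(-8) + 0) = -470*√((-56 - 18) + 181) + (-56 + 0) = -470*√(-74 + 181) - 56 = -470*√107 - 56 = -56 - 470*√107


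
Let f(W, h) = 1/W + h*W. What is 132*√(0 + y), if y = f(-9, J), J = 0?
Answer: 44*I ≈ 44.0*I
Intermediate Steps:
f(W, h) = 1/W + W*h
y = -⅑ (y = 1/(-9) - 9*0 = -⅑ + 0 = -⅑ ≈ -0.11111)
132*√(0 + y) = 132*√(0 - ⅑) = 132*√(-⅑) = 132*(I/3) = 44*I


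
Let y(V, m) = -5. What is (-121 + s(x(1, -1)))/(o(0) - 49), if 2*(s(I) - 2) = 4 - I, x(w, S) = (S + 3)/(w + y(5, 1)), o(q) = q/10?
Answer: 467/196 ≈ 2.3827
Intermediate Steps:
o(q) = q/10 (o(q) = q*(⅒) = q/10)
x(w, S) = (3 + S)/(-5 + w) (x(w, S) = (S + 3)/(w - 5) = (3 + S)/(-5 + w))
s(I) = 4 - I/2 (s(I) = 2 + (4 - I)/2 = 2 + (2 - I/2) = 4 - I/2)
(-121 + s(x(1, -1)))/(o(0) - 49) = (-121 + (4 - (3 - 1)/(2*(-5 + 1))))/((⅒)*0 - 49) = (-121 + (4 - 2/(2*(-4))))/(0 - 49) = (-121 + (4 - (-1)*2/8))/(-49) = (-121 + (4 - ½*(-½)))*(-1/49) = (-121 + (4 + ¼))*(-1/49) = (-121 + 17/4)*(-1/49) = -467/4*(-1/49) = 467/196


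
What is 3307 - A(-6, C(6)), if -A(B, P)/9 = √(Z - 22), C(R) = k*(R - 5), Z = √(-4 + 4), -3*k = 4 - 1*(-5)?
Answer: 3307 + 9*I*√22 ≈ 3307.0 + 42.214*I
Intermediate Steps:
k = -3 (k = -(4 - 1*(-5))/3 = -(4 + 5)/3 = -⅓*9 = -3)
Z = 0 (Z = √0 = 0)
C(R) = 15 - 3*R (C(R) = -3*(R - 5) = -3*(-5 + R) = 15 - 3*R)
A(B, P) = -9*I*√22 (A(B, P) = -9*√(0 - 22) = -9*I*√22)
3307 - A(-6, C(6)) = 3307 - (-9)*I*√22 = 3307 + 9*I*√22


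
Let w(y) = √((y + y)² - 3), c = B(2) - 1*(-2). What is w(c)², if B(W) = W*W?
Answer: 141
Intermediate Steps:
B(W) = W²
c = 6 (c = 2² - 1*(-2) = 4 + 2 = 6)
w(y) = √(-3 + 4*y²) (w(y) = √((2*y)² - 3) = √(4*y² - 3) = √(-3 + 4*y²))
w(c)² = (√(-3 + 4*6²))² = (√(-3 + 4*36))² = (√(-3 + 144))² = (√141)² = 141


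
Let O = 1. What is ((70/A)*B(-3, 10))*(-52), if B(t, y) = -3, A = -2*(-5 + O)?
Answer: 1365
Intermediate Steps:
A = 8 (A = -2*(-5 + 1) = -2*(-4) = 8)
((70/A)*B(-3, 10))*(-52) = ((70/8)*(-3))*(-52) = ((70*(1/8))*(-3))*(-52) = ((35/4)*(-3))*(-52) = -105/4*(-52) = 1365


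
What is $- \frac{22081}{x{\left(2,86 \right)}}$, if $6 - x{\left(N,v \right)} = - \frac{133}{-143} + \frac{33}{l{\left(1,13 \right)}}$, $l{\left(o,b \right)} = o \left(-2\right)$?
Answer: $- \frac{6315166}{6169} \approx -1023.7$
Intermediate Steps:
$l{\left(o,b \right)} = - 2 o$
$x{\left(N,v \right)} = \frac{6169}{286}$ ($x{\left(N,v \right)} = 6 - \left(- \frac{133}{-143} + \frac{33}{\left(-2\right) 1}\right) = 6 - \left(\left(-133\right) \left(- \frac{1}{143}\right) + \frac{33}{-2}\right) = 6 - \left(\frac{133}{143} + 33 \left(- \frac{1}{2}\right)\right) = 6 - \left(\frac{133}{143} - \frac{33}{2}\right) = 6 - - \frac{4453}{286} = 6 + \frac{4453}{286} = \frac{6169}{286}$)
$- \frac{22081}{x{\left(2,86 \right)}} = - \frac{22081}{\frac{6169}{286}} = \left(-22081\right) \frac{286}{6169} = - \frac{6315166}{6169}$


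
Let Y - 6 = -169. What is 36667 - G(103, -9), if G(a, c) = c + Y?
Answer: 36839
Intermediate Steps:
Y = -163 (Y = 6 - 169 = -163)
G(a, c) = -163 + c (G(a, c) = c - 163 = -163 + c)
36667 - G(103, -9) = 36667 - (-163 - 9) = 36667 - 1*(-172) = 36667 + 172 = 36839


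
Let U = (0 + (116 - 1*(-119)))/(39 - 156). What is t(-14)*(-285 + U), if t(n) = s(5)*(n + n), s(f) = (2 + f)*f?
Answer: 32908400/117 ≈ 2.8127e+5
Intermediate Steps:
U = -235/117 (U = (0 + (116 + 119))/(-117) = (0 + 235)*(-1/117) = 235*(-1/117) = -235/117 ≈ -2.0085)
s(f) = f*(2 + f)
t(n) = 70*n (t(n) = (5*(2 + 5))*(n + n) = (5*7)*(2*n) = 35*(2*n) = 70*n)
t(-14)*(-285 + U) = (70*(-14))*(-285 - 235/117) = -980*(-33580/117) = 32908400/117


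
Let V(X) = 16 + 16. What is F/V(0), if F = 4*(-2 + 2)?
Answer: 0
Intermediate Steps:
V(X) = 32
F = 0 (F = 4*0 = 0)
F/V(0) = 0/32 = 0*(1/32) = 0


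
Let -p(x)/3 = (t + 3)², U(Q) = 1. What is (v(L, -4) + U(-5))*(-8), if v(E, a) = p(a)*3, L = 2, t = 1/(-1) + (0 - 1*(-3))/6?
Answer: 442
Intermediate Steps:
t = -½ (t = 1*(-1) + (0 + 3)*(⅙) = -1 + 3*(⅙) = -1 + ½ = -½ ≈ -0.50000)
p(x) = -75/4 (p(x) = -3*(-½ + 3)² = -3*(5/2)² = -3*25/4 = -75/4)
v(E, a) = -225/4 (v(E, a) = -75/4*3 = -225/4)
(v(L, -4) + U(-5))*(-8) = (-225/4 + 1)*(-8) = -221/4*(-8) = 442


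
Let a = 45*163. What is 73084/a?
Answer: 73084/7335 ≈ 9.9637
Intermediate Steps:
a = 7335
73084/a = 73084/7335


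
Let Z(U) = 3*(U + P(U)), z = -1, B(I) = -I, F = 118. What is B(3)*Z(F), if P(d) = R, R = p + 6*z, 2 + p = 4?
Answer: -1026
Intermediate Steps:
p = 2 (p = -2 + 4 = 2)
R = -4 (R = 2 + 6*(-1) = 2 - 6 = -4)
P(d) = -4
Z(U) = -12 + 3*U (Z(U) = 3*(U - 4) = 3*(-4 + U) = -12 + 3*U)
B(3)*Z(F) = (-1*3)*(-12 + 3*118) = -3*(-12 + 354) = -3*342 = -1026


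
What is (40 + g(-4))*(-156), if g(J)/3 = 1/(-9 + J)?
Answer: -6204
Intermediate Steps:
g(J) = 3/(-9 + J)
(40 + g(-4))*(-156) = (40 + 3/(-9 - 4))*(-156) = (40 + 3/(-13))*(-156) = (40 + 3*(-1/13))*(-156) = (40 - 3/13)*(-156) = (517/13)*(-156) = -6204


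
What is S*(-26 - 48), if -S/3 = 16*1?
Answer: 3552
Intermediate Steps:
S = -48 ≈ -48.000
S*(-26 - 48) = -48*(-26 - 48) = -48*(-74) = 3552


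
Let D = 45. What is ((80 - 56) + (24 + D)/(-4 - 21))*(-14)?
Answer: -7434/25 ≈ -297.36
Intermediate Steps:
((80 - 56) + (24 + D)/(-4 - 21))*(-14) = ((80 - 56) + (24 + 45)/(-4 - 21))*(-14) = (24 + 69/(-25))*(-14) = (24 + 69*(-1/25))*(-14) = (24 - 69/25)*(-14) = (531/25)*(-14) = -7434/25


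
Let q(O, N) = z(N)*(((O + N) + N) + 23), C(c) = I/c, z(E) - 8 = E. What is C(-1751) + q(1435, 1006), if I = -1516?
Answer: 6161035096/1751 ≈ 3.5186e+6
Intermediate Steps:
z(E) = 8 + E
C(c) = -1516/c
q(O, N) = (8 + N)*(23 + O + 2*N) (q(O, N) = (8 + N)*(((O + N) + N) + 23) = (8 + N)*(((N + O) + N) + 23) = (8 + N)*((O + 2*N) + 23) = (8 + N)*(23 + O + 2*N))
C(-1751) + q(1435, 1006) = -1516/(-1751) + (8 + 1006)*(23 + 1435 + 2*1006) = -1516*(-1/1751) + 1014*(23 + 1435 + 2012) = 1516/1751 + 1014*3470 = 1516/1751 + 3518580 = 6161035096/1751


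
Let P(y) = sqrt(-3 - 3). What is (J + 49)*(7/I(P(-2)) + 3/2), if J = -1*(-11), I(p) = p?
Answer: 90 - 70*I*sqrt(6) ≈ 90.0 - 171.46*I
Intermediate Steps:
P(y) = I*sqrt(6) (P(y) = sqrt(-6) = I*sqrt(6))
J = 11
(J + 49)*(7/I(P(-2)) + 3/2) = (11 + 49)*(7/((I*sqrt(6))) + 3/2) = 60*(7*(-I*sqrt(6)/6) + 3*(1/2)) = 60*(-7*I*sqrt(6)/6 + 3/2) = 60*(3/2 - 7*I*sqrt(6)/6) = 90 - 70*I*sqrt(6)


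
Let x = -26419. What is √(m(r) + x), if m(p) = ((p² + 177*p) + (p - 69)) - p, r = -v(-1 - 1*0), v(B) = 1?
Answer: 2*I*√6666 ≈ 163.29*I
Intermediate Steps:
r = -1 (r = -1*1 = -1)
m(p) = -69 + p² + 177*p (m(p) = ((p² + 177*p) + (-69 + p)) - p = (-69 + p² + 178*p) - p = -69 + p² + 177*p)
√(m(r) + x) = √((-69 + (-1)² + 177*(-1)) - 26419) = √((-69 + 1 - 177) - 26419) = √(-245 - 26419) = √(-26664) = 2*I*√6666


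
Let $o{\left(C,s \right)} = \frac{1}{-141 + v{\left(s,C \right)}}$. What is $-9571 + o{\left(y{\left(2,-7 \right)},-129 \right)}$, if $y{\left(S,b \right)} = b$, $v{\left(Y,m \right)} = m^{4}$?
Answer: $- \frac{21630459}{2260} \approx -9571.0$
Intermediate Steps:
$o{\left(C,s \right)} = \frac{1}{-141 + C^{4}}$
$-9571 + o{\left(y{\left(2,-7 \right)},-129 \right)} = -9571 + \frac{1}{-141 + \left(-7\right)^{4}} = -9571 + \frac{1}{-141 + 2401} = -9571 + \frac{1}{2260} = - \frac{21630459}{2260}$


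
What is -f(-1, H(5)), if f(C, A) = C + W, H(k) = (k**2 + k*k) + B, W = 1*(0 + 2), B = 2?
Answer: -1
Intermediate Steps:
W = 2 (W = 1*2 = 2)
H(k) = 2 + 2*k**2 (H(k) = (k**2 + k*k) + 2 = (k**2 + k**2) + 2 = 2*k**2 + 2 = 2 + 2*k**2)
f(C, A) = 2 + C (f(C, A) = C + 2 = 2 + C)
-f(-1, H(5)) = -(2 - 1) = -1*1 = -1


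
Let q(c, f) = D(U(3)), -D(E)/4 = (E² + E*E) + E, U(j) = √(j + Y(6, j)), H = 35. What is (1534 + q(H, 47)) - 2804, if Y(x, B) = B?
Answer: -1318 - 4*√6 ≈ -1327.8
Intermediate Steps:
U(j) = √2*√j (U(j) = √(j + j) = √(2*j) = √2*√j)
D(E) = -8*E² - 4*E (D(E) = -4*((E² + E*E) + E) = -4*((E² + E²) + E) = -4*(2*E² + E) = -4*(E + 2*E²) = -8*E² - 4*E)
q(c, f) = -4*√6*(1 + 2*√6) (q(c, f) = -4*√2*√3*(1 + 2*(√2*√3)) = -4*√6*(1 + 2*√6))
(1534 + q(H, 47)) - 2804 = (1534 + (-48 - 4*√6)) - 2804 = (1486 - 4*√6) - 2804 = -1318 - 4*√6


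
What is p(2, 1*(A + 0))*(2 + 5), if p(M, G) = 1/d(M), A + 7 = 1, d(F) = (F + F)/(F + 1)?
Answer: 21/4 ≈ 5.2500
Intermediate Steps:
d(F) = 2*F/(1 + F) (d(F) = (2*F)/(1 + F) = 2*F/(1 + F))
A = -6 (A = -7 + 1 = -6)
p(M, G) = (1 + M)/(2*M) (p(M, G) = 1/(2*M/(1 + M)) = (1 + M)/(2*M))
p(2, 1*(A + 0))*(2 + 5) = ((½)*(1 + 2)/2)*(2 + 5) = ((½)*(½)*3)*7 = (¾)*7 = 21/4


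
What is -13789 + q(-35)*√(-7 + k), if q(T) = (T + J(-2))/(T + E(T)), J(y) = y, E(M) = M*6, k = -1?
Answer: -13789 + 74*I*√2/245 ≈ -13789.0 + 0.42715*I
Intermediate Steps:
E(M) = 6*M
q(T) = (-2 + T)/(7*T) (q(T) = (T - 2)/(T + 6*T) = (-2 + T)/((7*T)) = (-2 + T)*(1/(7*T)) = (-2 + T)/(7*T))
-13789 + q(-35)*√(-7 + k) = -13789 + ((⅐)*(-2 - 35)/(-35))*√(-7 - 1) = -13789 + ((⅐)*(-1/35)*(-37))*√(-8) = -13789 + 37*(2*I*√2)/245 = -13789 + 74*I*√2/245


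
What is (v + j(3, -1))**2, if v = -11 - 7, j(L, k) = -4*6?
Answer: 1764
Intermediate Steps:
j(L, k) = -24
v = -18
(v + j(3, -1))**2 = (-18 - 24)**2 = (-42)**2 = 1764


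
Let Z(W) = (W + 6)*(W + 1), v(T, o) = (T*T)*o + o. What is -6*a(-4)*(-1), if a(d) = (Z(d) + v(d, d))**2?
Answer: 32856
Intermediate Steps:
v(T, o) = o + o*T**2 (v(T, o) = T**2*o + o = o*T**2 + o = o + o*T**2)
Z(W) = (1 + W)*(6 + W) (Z(W) = (6 + W)*(1 + W) = (1 + W)*(6 + W))
a(d) = (6 + d**2 + 7*d + d*(1 + d**2))**2 (a(d) = ((6 + d**2 + 7*d) + d*(1 + d**2))**2 = (6 + d**2 + 7*d + d*(1 + d**2))**2)
-6*a(-4)*(-1) = -6*(6 + (-4)**2 + (-4)**3 + 8*(-4))**2*(-1) = -6*(6 + 16 - 64 - 32)**2*(-1) = -6*(-74)**2*(-1) = -6*5476*(-1) = -32856*(-1) = 32856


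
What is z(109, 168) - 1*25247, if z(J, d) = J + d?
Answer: -24970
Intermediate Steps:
z(109, 168) - 1*25247 = (109 + 168) - 1*25247 = 277 - 25247 = -24970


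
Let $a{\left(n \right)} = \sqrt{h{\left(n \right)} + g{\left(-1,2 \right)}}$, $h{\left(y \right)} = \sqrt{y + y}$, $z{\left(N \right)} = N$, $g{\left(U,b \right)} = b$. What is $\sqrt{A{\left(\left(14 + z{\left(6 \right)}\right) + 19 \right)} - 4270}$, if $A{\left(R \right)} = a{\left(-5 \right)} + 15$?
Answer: $\sqrt{-4255 + \sqrt{2 + i \sqrt{10}}} \approx 0.0072 + 65.217 i$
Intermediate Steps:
$h{\left(y \right)} = \sqrt{2} \sqrt{y}$ ($h{\left(y \right)} = \sqrt{2 y} = \sqrt{2} \sqrt{y}$)
$a{\left(n \right)} = \sqrt{2 + \sqrt{2} \sqrt{n}}$ ($a{\left(n \right)} = \sqrt{\sqrt{2} \sqrt{n} + 2} = \sqrt{2 + \sqrt{2} \sqrt{n}}$)
$A{\left(R \right)} = 15 + \sqrt{2 + i \sqrt{10}}$ ($A{\left(R \right)} = \sqrt{2 + \sqrt{2} \sqrt{-5}} + 15 = \sqrt{2 + \sqrt{2} i \sqrt{5}} + 15 = \sqrt{2 + i \sqrt{10}} + 15 = 15 + \sqrt{2 + i \sqrt{10}}$)
$\sqrt{A{\left(\left(14 + z{\left(6 \right)}\right) + 19 \right)} - 4270} = \sqrt{\left(15 + \sqrt{2 + i \sqrt{10}}\right) - 4270} = \sqrt{-4255 + \sqrt{2 + i \sqrt{10}}}$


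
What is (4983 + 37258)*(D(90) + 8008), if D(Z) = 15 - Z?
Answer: 335097853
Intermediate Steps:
(4983 + 37258)*(D(90) + 8008) = (4983 + 37258)*((15 - 1*90) + 8008) = 42241*((15 - 90) + 8008) = 42241*(-75 + 8008) = 42241*7933 = 335097853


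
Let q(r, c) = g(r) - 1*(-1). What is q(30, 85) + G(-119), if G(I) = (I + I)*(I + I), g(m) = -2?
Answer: 56643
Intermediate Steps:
G(I) = 4*I**2 (G(I) = (2*I)*(2*I) = 4*I**2)
q(r, c) = -1 (q(r, c) = -2 - 1*(-1) = -2 + 1 = -1)
q(30, 85) + G(-119) = -1 + 4*(-119)**2 = -1 + 4*14161 = -1 + 56644 = 56643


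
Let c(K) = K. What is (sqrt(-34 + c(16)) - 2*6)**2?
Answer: 126 - 72*I*sqrt(2) ≈ 126.0 - 101.82*I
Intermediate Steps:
(sqrt(-34 + c(16)) - 2*6)**2 = (sqrt(-34 + 16) - 2*6)**2 = (sqrt(-18) - 12)**2 = (3*I*sqrt(2) - 12)**2 = (-12 + 3*I*sqrt(2))**2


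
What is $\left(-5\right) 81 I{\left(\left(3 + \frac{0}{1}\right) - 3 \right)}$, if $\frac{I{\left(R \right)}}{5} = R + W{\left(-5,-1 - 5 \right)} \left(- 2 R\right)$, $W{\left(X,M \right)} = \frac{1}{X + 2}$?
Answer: $0$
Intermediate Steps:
$W{\left(X,M \right)} = \frac{1}{2 + X}$
$I{\left(R \right)} = \frac{25 R}{3}$ ($I{\left(R \right)} = 5 \left(R + \frac{\left(-2\right) R}{2 - 5}\right) = 5 \left(R + \frac{\left(-2\right) R}{-3}\right) = 5 \left(R - \frac{\left(-2\right) R}{3}\right) = 5 \left(R + \frac{2 R}{3}\right) = 5 \frac{5 R}{3} = \frac{25 R}{3}$)
$\left(-5\right) 81 I{\left(\left(3 + \frac{0}{1}\right) - 3 \right)} = \left(-5\right) 81 \frac{25 \left(\left(3 + \frac{0}{1}\right) - 3\right)}{3} = - 405 \frac{25 \left(\left(3 + 0 \cdot 1\right) - 3\right)}{3} = - 405 \frac{25 \left(\left(3 + 0\right) - 3\right)}{3} = - 405 \frac{25 \left(3 - 3\right)}{3} = - 405 \cdot \frac{25}{3} \cdot 0 = \left(-405\right) 0 = 0$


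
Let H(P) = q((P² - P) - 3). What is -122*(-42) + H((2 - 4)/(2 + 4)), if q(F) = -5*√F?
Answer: 5124 - 5*I*√23/3 ≈ 5124.0 - 7.993*I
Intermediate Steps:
H(P) = -5*√(-3 + P² - P) (H(P) = -5*√((P² - P) - 3) = -5*√(-3 + P² - P))
-122*(-42) + H((2 - 4)/(2 + 4)) = -122*(-42) - 5*√(-3 + ((2 - 4)/(2 + 4))² - (2 - 4)/(2 + 4)) = 5124 - 5*√(-3 + (-2/6)² - (-2)/6) = 5124 - 5*√(-3 + (-2*⅙)² - (-2)/6) = 5124 - 5*√(-3 + (-⅓)² - 1*(-⅓)) = 5124 - 5*√(-3 + ⅑ + ⅓) = 5124 - 5*I*√23/3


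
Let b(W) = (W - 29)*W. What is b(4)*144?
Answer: -14400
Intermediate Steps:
b(W) = W*(-29 + W) (b(W) = (-29 + W)*W = W*(-29 + W))
b(4)*144 = (4*(-29 + 4))*144 = (4*(-25))*144 = -100*144 = -14400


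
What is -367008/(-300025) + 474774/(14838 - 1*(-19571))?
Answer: 155072447622/10323560225 ≈ 15.021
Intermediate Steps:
-367008/(-300025) + 474774/(14838 - 1*(-19571)) = -367008*(-1/300025) + 474774/(14838 + 19571) = 367008/300025 + 474774/34409 = 155072447622/10323560225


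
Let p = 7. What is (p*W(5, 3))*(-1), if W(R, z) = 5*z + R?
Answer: -140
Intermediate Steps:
W(R, z) = R + 5*z
(p*W(5, 3))*(-1) = (7*(5 + 5*3))*(-1) = (7*(5 + 15))*(-1) = (7*20)*(-1) = 140*(-1) = -140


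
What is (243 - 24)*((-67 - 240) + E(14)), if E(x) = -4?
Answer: -68109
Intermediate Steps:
(243 - 24)*((-67 - 240) + E(14)) = (243 - 24)*((-67 - 240) - 4) = 219*(-307 - 4) = 219*(-311) = -68109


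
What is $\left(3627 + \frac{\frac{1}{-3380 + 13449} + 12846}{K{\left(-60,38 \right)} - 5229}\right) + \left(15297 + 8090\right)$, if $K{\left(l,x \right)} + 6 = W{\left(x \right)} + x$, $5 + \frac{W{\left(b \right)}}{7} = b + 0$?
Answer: $\frac{1350642348781}{50002654} \approx 27011.0$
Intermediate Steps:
$W{\left(b \right)} = -35 + 7 b$ ($W{\left(b \right)} = -35 + 7 \left(b + 0\right) = -35 + 7 b$)
$K{\left(l,x \right)} = -41 + 8 x$ ($K{\left(l,x \right)} = -6 + \left(\left(-35 + 7 x\right) + x\right) = -6 + \left(-35 + 8 x\right) = -41 + 8 x$)
$\left(3627 + \frac{\frac{1}{-3380 + 13449} + 12846}{K{\left(-60,38 \right)} - 5229}\right) + \left(15297 + 8090\right) = \left(3627 + \frac{\frac{1}{-3380 + 13449} + 12846}{\left(-41 + 8 \cdot 38\right) - 5229}\right) + \left(15297 + 8090\right) = \left(3627 + \frac{\frac{1}{10069} + 12846}{\left(-41 + 304\right) - 5229}\right) + 23387 = \left(3627 + \frac{\frac{1}{10069} + 12846}{263 - 5229}\right) + 23387 = \left(3627 + \frac{129346375}{10069 \left(-4966\right)}\right) + 23387 = \left(3627 + \frac{129346375}{10069} \left(- \frac{1}{4966}\right)\right) + 23387 = \left(3627 - \frac{129346375}{50002654}\right) + 23387 = \frac{181230279683}{50002654} + 23387 = \frac{1350642348781}{50002654}$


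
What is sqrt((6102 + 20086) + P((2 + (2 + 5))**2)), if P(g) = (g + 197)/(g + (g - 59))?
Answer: 3*sqrt(30873014)/103 ≈ 161.84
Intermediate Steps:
P(g) = (197 + g)/(-59 + 2*g) (P(g) = (197 + g)/(g + (-59 + g)) = (197 + g)/(-59 + 2*g))
sqrt((6102 + 20086) + P((2 + (2 + 5))**2)) = sqrt((6102 + 20086) + (197 + (2 + (2 + 5))**2)/(-59 + 2*(2 + (2 + 5))**2)) = sqrt(26188 + (197 + (2 + 7)**2)/(-59 + 2*(2 + 7)**2)) = sqrt(26188 + (197 + 9**2)/(-59 + 2*9**2)) = sqrt(26188 + (197 + 81)/(-59 + 2*81)) = sqrt(26188 + 278/(-59 + 162)) = sqrt(26188 + 278/103) = sqrt(2697642/103) = 3*sqrt(30873014)/103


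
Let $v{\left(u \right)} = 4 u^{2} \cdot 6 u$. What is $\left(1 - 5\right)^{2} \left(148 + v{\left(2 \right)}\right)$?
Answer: $5440$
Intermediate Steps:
$v{\left(u \right)} = 24 u^{3}$ ($v{\left(u \right)} = 4 \cdot 6 u^{2} u = 24 u^{2} u = 24 u^{3}$)
$\left(1 - 5\right)^{2} \left(148 + v{\left(2 \right)}\right) = \left(1 - 5\right)^{2} \left(148 + 24 \cdot 2^{3}\right) = \left(-4\right)^{2} \left(148 + 24 \cdot 8\right) = 16 \left(148 + 192\right) = 16 \cdot 340 = 5440$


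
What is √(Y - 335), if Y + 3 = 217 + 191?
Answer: √70 ≈ 8.3666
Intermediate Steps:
Y = 405 (Y = -3 + (217 + 191) = -3 + 408 = 405)
√(Y - 335) = √(405 - 335) = √70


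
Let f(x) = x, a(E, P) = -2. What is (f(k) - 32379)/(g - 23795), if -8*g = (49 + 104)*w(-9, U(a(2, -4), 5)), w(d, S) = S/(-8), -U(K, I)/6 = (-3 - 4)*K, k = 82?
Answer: 516752/383933 ≈ 1.3459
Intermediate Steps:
U(K, I) = 42*K (U(K, I) = -6*(-3 - 4)*K = -(-42)*K = 42*K)
w(d, S) = -S/8 (w(d, S) = S*(-⅛) = -S/8)
g = -3213/16 (g = -(49 + 104)*(-21*(-2)/4)/8 = -153*(-⅛*(-84))/8 = -153*21/(8*2) = -⅛*3213/2 = -3213/16 ≈ -200.81)
(f(k) - 32379)/(g - 23795) = (82 - 32379)/(-3213/16 - 23795) = -32297/(-383933/16) = -32297*(-16/383933) = 516752/383933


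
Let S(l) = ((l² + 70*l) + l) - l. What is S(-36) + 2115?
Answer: 891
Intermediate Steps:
S(l) = l² + 70*l (S(l) = (l² + 71*l) - l = l² + 70*l)
S(-36) + 2115 = -36*(70 - 36) + 2115 = -36*34 + 2115 = -1224 + 2115 = 891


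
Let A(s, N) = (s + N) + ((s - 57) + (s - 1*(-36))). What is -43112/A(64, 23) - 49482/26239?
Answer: -570407638/2545183 ≈ -224.11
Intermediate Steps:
A(s, N) = -21 + N + 3*s (A(s, N) = (N + s) + ((-57 + s) + (s + 36)) = (N + s) + ((-57 + s) + (36 + s)) = (N + s) + (-21 + 2*s) = -21 + N + 3*s)
-43112/A(64, 23) - 49482/26239 = -43112/(-21 + 23 + 3*64) - 49482/26239 = -43112/(-21 + 23 + 192) - 49482*1/26239 = -43112/194 - 49482/26239 = -43112*1/194 - 49482/26239 = -21556/97 - 49482/26239 = -570407638/2545183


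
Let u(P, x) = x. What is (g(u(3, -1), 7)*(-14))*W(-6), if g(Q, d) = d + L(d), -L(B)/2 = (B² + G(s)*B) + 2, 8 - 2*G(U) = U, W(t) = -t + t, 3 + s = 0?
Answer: 0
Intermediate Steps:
s = -3 (s = -3 + 0 = -3)
W(t) = 0
G(U) = 4 - U/2
L(B) = -4 - 11*B - 2*B² (L(B) = -2*((B² + (4 - ½*(-3))*B) + 2) = -2*((B² + (4 + 3/2)*B) + 2) = -2*((B² + 11*B/2) + 2) = -2*(2 + B² + 11*B/2) = -4 - 11*B - 2*B²)
g(Q, d) = -4 - 10*d - 2*d² (g(Q, d) = d + (-4 - 11*d - 2*d²) = -4 - 10*d - 2*d²)
(g(u(3, -1), 7)*(-14))*W(-6) = ((-4 - 10*7 - 2*7²)*(-14))*0 = ((-4 - 70 - 2*49)*(-14))*0 = ((-4 - 70 - 98)*(-14))*0 = -172*(-14)*0 = 2408*0 = 0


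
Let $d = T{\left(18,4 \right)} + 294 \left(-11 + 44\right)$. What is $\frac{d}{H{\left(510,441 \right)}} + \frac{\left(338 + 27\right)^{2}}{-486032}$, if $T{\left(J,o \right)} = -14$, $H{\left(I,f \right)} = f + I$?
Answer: $\frac{4581981041}{462216432} \approx 9.9131$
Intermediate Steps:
$H{\left(I,f \right)} = I + f$
$d = 9688$ ($d = -14 + 294 \left(-11 + 44\right) = -14 + 294 \cdot 33 = -14 + 9702 = 9688$)
$\frac{d}{H{\left(510,441 \right)}} + \frac{\left(338 + 27\right)^{2}}{-486032} = \frac{9688}{510 + 441} + \frac{\left(338 + 27\right)^{2}}{-486032} = \frac{9688}{951} + 365^{2} \left(- \frac{1}{486032}\right) = 9688 \cdot \frac{1}{951} + 133225 \left(- \frac{1}{486032}\right) = \frac{9688}{951} - \frac{133225}{486032} = \frac{4581981041}{462216432}$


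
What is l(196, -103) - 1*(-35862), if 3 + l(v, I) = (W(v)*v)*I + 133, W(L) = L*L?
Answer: -775506216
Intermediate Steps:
W(L) = L**2
l(v, I) = 130 + I*v**3 (l(v, I) = -3 + ((v**2*v)*I + 133) = -3 + (v**3*I + 133) = -3 + (I*v**3 + 133) = -3 + (133 + I*v**3) = 130 + I*v**3)
l(196, -103) - 1*(-35862) = (130 - 103*196**3) - 1*(-35862) = (130 - 103*7529536) + 35862 = (130 - 775542208) + 35862 = -775542078 + 35862 = -775506216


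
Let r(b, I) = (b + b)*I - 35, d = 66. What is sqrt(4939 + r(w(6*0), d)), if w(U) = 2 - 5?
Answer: 14*sqrt(23) ≈ 67.142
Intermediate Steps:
w(U) = -3
r(b, I) = -35 + 2*I*b (r(b, I) = (2*b)*I - 35 = 2*I*b - 35 = -35 + 2*I*b)
sqrt(4939 + r(w(6*0), d)) = sqrt(4939 + (-35 + 2*66*(-3))) = sqrt(4939 + (-35 - 396)) = sqrt(4939 - 431) = sqrt(4508) = 14*sqrt(23)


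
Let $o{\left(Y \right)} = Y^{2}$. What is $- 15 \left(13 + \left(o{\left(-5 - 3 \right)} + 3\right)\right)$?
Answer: $-1200$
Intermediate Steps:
$- 15 \left(13 + \left(o{\left(-5 - 3 \right)} + 3\right)\right) = - 15 \left(13 + \left(\left(-5 - 3\right)^{2} + 3\right)\right) = - 15 \left(13 + \left(\left(-8\right)^{2} + 3\right)\right) = - 15 \left(13 + \left(64 + 3\right)\right) = - 15 \left(13 + 67\right) = \left(-15\right) 80 = -1200$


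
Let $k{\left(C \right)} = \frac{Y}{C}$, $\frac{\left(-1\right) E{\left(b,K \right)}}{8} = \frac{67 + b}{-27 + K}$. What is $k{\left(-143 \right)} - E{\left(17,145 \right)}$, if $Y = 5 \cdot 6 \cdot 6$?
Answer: $\frac{37428}{8437} \approx 4.4362$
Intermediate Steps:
$E{\left(b,K \right)} = - \frac{8 \left(67 + b\right)}{-27 + K}$ ($E{\left(b,K \right)} = - 8 \frac{67 + b}{-27 + K} = - \frac{8 \left(67 + b\right)}{-27 + K}$)
$Y = 180$ ($Y = 30 \cdot 6 = 180$)
$k{\left(C \right)} = \frac{180}{C}$
$k{\left(-143 \right)} - E{\left(17,145 \right)} = \frac{180}{-143} - \frac{8 \left(-67 - 17\right)}{-27 + 145} = 180 \left(- \frac{1}{143}\right) - \frac{8 \left(-67 - 17\right)}{118} = - \frac{180}{143} - 8 \cdot \frac{1}{118} \left(-84\right) = - \frac{180}{143} - - \frac{336}{59} = - \frac{180}{143} + \frac{336}{59} = \frac{37428}{8437}$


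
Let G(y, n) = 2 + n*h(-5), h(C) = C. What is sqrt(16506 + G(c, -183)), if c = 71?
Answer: sqrt(17423) ≈ 132.00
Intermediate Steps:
G(y, n) = 2 - 5*n (G(y, n) = 2 + n*(-5) = 2 - 5*n)
sqrt(16506 + G(c, -183)) = sqrt(16506 + (2 - 5*(-183))) = sqrt(16506 + (2 + 915)) = sqrt(16506 + 917) = sqrt(17423)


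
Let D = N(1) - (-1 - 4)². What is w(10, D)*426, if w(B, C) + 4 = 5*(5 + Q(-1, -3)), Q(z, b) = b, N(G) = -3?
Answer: 2556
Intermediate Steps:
D = -28 (D = -3 - (-1 - 4)² = -3 - 1*(-5)² = -3 - 1*25 = -3 - 25 = -28)
w(B, C) = 6 (w(B, C) = -4 + 5*(5 - 3) = -4 + 5*2 = -4 + 10 = 6)
w(10, D)*426 = 6*426 = 2556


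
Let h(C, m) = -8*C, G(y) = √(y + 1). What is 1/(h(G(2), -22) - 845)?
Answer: -845/713833 + 8*√3/713833 ≈ -0.0011643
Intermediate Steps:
G(y) = √(1 + y)
1/(h(G(2), -22) - 845) = 1/(-8*√(1 + 2) - 845) = 1/(-8*√3 - 845) = 1/(-845 - 8*√3)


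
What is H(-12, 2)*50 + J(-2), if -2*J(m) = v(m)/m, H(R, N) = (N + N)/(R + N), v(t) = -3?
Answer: -83/4 ≈ -20.750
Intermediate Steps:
H(R, N) = 2*N/(N + R) (H(R, N) = (2*N)/(N + R) = 2*N/(N + R))
J(m) = 3/(2*m) (J(m) = -(-3)/(2*m) = 3/(2*m))
H(-12, 2)*50 + J(-2) = (2*2/(2 - 12))*50 + (3/2)/(-2) = (2*2/(-10))*50 + (3/2)*(-½) = (2*2*(-⅒))*50 - ¾ = -⅖*50 - ¾ = -20 - ¾ = -83/4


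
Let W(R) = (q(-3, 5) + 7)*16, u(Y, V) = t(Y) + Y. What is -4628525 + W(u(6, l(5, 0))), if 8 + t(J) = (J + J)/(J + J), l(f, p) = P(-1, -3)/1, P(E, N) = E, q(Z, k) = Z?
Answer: -4628461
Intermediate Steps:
l(f, p) = -1 (l(f, p) = -1/1 = -1*1 = -1)
t(J) = -7 (t(J) = -8 + (J + J)/(J + J) = -8 + (2*J)/((2*J)) = -8 + (2*J)*(1/(2*J)) = -8 + 1 = -7)
u(Y, V) = -7 + Y
W(R) = 64 (W(R) = (-3 + 7)*16 = 4*16 = 64)
-4628525 + W(u(6, l(5, 0))) = -4628525 + 64 = -4628461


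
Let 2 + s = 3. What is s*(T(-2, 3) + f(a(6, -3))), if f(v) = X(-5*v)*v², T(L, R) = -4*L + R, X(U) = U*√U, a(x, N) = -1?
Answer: 11 + 5*√5 ≈ 22.180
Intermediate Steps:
s = 1 (s = -2 + 3 = 1)
X(U) = U^(3/2)
T(L, R) = R - 4*L
f(v) = 5*√5*v²*(-v)^(3/2) (f(v) = (-5*v)^(3/2)*v² = (5*√5*(-v)^(3/2))*v² = 5*√5*v²*(-v)^(3/2))
s*(T(-2, 3) + f(a(6, -3))) = 1*((3 - 4*(-2)) + 5*√5*(-1*(-1))^(7/2)) = 1*((3 + 8) + 5*√5*1^(7/2)) = 1*(11 + 5*√5*1) = 1*(11 + 5*√5) = 11 + 5*√5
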